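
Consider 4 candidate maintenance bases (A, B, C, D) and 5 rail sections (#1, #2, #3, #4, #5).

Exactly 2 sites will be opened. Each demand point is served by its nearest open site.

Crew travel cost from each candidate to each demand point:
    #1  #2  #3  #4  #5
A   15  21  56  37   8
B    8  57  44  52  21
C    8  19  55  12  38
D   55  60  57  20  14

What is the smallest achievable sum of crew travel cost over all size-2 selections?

Open {A, C}.
  #1→C 8, #2→C 19, #3→C 55, #4→C 12, #5→A 8  ⇒ total 102.
Compare {B, C}: total 104.
Compare {C, D}: total 108.
No size-2 selection does better; minimum is 102.

102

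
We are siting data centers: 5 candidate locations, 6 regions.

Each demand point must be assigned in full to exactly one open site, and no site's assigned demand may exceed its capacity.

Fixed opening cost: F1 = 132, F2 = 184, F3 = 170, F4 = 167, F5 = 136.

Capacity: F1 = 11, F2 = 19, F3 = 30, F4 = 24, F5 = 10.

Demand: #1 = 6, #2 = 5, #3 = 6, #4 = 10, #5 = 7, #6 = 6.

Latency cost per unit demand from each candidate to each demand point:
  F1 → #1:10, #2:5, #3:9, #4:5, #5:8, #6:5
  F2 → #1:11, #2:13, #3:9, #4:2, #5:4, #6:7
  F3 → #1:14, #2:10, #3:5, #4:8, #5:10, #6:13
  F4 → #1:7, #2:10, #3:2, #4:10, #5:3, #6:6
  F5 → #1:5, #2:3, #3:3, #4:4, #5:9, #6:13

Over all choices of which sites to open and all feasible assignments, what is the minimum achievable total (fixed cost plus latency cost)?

538

Open {F2, F4}; cheapest assignment that respects the capacities:
  F2 (cap 19, load 16): #4, #6 — cost 10×2 + 6×7 = 62
  F4 (cap 24, load 24): #1, #2, #3, #5 — cost 6×7 + 5×10 + 6×2 + 7×3 = 125
  Shipping 187, fixed 351 → total 538.
  Any other capacity-feasible assignment to {F2, F4} ships for at least 187.
Compare {F3, F4}: its best feasible assignment gives total 596.
Compare {F1, F4, F5}: its best feasible assignment gives total 605.
Every other set of open sites that can feasibly serve all demand totals ≥ 596 even under its best assignment. Minimum: 538.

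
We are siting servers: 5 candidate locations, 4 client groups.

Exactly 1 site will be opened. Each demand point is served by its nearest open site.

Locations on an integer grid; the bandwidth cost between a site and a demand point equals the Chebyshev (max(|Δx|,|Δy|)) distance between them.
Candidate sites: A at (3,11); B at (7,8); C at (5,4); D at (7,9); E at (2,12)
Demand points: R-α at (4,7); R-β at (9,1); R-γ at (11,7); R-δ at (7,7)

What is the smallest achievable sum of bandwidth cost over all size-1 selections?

Open {B}.
  R-α→B 3, R-β→B 7, R-γ→B 4, R-δ→B 1  ⇒ total 15.
Compare {C}: total 16.
Compare {D}: total 17.
No size-1 selection does better; minimum is 15.

15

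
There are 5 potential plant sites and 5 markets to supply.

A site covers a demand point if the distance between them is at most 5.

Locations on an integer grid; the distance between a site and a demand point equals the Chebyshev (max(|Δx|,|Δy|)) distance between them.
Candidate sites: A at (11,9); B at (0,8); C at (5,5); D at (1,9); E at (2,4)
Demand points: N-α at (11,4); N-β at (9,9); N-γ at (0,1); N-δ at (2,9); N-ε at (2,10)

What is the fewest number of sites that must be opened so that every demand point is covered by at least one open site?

2

Coverage sets (demand points within 5 of each site):
  A: {N-α, N-β}
  B: {N-δ, N-ε}
  C: {N-β, N-γ, N-δ, N-ε}
  D: {N-δ, N-ε}
  E: {N-γ, N-δ}
No single site covers all 5 demand points.
But {A, C} covers everything, so the minimum is 2.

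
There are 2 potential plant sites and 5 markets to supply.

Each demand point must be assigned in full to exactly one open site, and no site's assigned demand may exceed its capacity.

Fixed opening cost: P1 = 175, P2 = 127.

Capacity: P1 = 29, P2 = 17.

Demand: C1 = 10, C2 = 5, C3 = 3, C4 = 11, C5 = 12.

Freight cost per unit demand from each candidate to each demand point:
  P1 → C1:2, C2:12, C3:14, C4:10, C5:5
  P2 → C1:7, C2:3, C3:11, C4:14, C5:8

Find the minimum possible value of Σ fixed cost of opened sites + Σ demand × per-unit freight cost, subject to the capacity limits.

Open {P1, P2}; cheapest assignment that respects the capacities:
  P1 (cap 29, load 24): C1, C3, C4 — cost 10×2 + 3×14 + 11×10 = 172
  P2 (cap 17, load 17): C2, C5 — cost 5×3 + 12×8 = 111
  Shipping 283, fixed 302 → total 585.
  Any other capacity-feasible assignment to {P1, P2} ships for at least 283.
Total demand is 41 and no other set of sites has combined capacity ≥ 41, so {P1, P2} is the only feasible choice of open sites. Minimum: 585.

585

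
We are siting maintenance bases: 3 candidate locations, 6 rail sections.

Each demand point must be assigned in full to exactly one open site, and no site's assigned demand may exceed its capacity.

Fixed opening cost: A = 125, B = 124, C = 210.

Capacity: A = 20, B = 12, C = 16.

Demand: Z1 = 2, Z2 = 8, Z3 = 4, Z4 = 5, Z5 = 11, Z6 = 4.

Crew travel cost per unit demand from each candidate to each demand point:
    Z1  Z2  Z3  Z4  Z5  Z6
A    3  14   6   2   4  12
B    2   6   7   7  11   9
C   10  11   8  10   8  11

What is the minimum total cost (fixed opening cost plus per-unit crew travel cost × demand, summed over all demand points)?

Open {A, C}; cheapest assignment that respects the capacities:
  A (cap 20, load 18): Z1, Z4, Z5 — cost 2×3 + 5×2 + 11×4 = 60
  C (cap 16, load 16): Z2, Z3, Z6 — cost 8×11 + 4×8 + 4×11 = 164
  Shipping 224, fixed 335 → total 559.
  Any other capacity-feasible assignment to {A, C} ships for at least 224.
Compare {A, B, C}: its best feasible assignment gives total 633.
Every other set of open sites that can feasibly serve all demand totals ≥ 633 even under its best assignment. Minimum: 559.

559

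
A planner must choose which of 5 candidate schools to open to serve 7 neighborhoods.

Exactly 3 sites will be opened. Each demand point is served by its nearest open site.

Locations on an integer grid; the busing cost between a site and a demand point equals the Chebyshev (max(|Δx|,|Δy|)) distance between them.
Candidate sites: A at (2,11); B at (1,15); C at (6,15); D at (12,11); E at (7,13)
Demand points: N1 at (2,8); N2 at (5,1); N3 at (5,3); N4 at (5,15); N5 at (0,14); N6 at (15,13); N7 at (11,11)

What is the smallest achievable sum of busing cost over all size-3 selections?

Open {A, C, D}.
  N1→A 3, N2→A 10, N3→A 8, N4→C 1, N5→A 3, N6→D 3, N7→D 1  ⇒ total 29.
Compare {A, B, D}: total 30.
Compare {A, D, E}: total 30.
No size-3 selection does better; minimum is 29.

29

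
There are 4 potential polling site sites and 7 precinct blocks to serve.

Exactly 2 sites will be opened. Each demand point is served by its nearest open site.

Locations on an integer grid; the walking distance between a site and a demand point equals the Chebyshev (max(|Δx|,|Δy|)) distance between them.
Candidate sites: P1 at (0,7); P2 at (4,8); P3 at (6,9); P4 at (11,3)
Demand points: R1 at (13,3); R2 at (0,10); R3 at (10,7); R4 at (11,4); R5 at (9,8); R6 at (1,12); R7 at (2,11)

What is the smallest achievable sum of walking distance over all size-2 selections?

23

Open {P2, P4}.
  R1→P4 2, R2→P2 4, R3→P4 4, R4→P4 1, R5→P2 5, R6→P2 4, R7→P2 3  ⇒ total 23.
Compare {P1, P4}: total 24.
Compare {P3, P4}: total 25.
No size-2 selection does better; minimum is 23.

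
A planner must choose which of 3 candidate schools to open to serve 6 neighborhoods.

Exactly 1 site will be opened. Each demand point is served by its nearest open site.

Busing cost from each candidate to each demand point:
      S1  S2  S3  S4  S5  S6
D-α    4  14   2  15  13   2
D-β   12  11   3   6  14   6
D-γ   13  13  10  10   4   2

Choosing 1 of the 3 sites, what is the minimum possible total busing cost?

50

Open {D-α}.
  S1→D-α 4, S2→D-α 14, S3→D-α 2, S4→D-α 15, S5→D-α 13, S6→D-α 2  ⇒ total 50.
Compare {D-β}: total 52.
Compare {D-γ}: total 52.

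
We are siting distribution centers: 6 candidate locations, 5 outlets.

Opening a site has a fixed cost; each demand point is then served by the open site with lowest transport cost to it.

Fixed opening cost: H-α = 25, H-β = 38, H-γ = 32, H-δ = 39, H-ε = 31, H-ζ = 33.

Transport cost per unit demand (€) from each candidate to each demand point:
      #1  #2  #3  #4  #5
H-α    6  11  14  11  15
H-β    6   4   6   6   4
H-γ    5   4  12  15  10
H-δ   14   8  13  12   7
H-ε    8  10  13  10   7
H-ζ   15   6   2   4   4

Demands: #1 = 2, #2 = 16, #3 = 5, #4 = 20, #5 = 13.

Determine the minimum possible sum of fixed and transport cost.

281

Open {H-γ, H-ζ}: assign each demand point to its cheapest open site.
  #1→H-γ 2×5=10, #2→H-γ 16×4=64, #3→H-ζ 5×2=10, #4→H-ζ 20×4=80, #5→H-ζ 13×4=52
  transport cost 216, fixed 65 → total 281.
Compare {H-β, H-ζ}: transport cost 218 + fixed 71 = 289.
Compare {H-ζ}: transport cost 268 + fixed 33 = 301.
Compare {H-α, H-γ, H-ζ}: transport cost 216 + fixed 90 = 306.
All other subsets cost ≥ 289. Minimum total cost: 281.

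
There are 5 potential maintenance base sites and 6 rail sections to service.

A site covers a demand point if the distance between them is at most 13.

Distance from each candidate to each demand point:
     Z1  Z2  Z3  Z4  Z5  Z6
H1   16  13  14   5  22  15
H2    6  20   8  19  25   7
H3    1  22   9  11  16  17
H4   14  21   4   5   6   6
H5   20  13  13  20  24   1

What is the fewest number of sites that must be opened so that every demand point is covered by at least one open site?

3

Coverage sets (demand points within 13 of each site):
  H1: {Z2, Z4}
  H2: {Z1, Z3, Z6}
  H3: {Z1, Z3, Z4}
  H4: {Z3, Z4, Z5, Z6}
  H5: {Z2, Z3, Z6}
No 2 sites suffice: every size-2 union leaves at least one demand point uncovered.
But {H1, H2, H4} covers everything, so the minimum is 3.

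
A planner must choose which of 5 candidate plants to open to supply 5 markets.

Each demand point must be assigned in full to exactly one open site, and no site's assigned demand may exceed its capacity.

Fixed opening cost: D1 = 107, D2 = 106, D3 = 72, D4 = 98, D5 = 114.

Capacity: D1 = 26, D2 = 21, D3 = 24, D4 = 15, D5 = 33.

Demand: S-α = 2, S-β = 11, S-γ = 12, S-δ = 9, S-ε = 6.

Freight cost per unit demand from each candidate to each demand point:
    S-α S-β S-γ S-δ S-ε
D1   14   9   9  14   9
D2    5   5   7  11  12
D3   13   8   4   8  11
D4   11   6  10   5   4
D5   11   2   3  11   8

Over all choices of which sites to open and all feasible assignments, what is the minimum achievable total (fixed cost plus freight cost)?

361

Open {D4, D5}; cheapest assignment that respects the capacities:
  D4 (cap 15, load 15): S-δ, S-ε — cost 9×5 + 6×4 = 69
  D5 (cap 33, load 25): S-α, S-β, S-γ — cost 2×11 + 11×2 + 12×3 = 80
  Shipping 149, fixed 212 → total 361.
  Any other capacity-feasible assignment to {D4, D5} ships for at least 149.
Compare {D3, D5}: its best feasible assignment gives total 386.
Compare {D3, D4, D5}: its best feasible assignment gives total 433.
Every other set of open sites that can feasibly serve all demand totals ≥ 386 even under its best assignment. Minimum: 361.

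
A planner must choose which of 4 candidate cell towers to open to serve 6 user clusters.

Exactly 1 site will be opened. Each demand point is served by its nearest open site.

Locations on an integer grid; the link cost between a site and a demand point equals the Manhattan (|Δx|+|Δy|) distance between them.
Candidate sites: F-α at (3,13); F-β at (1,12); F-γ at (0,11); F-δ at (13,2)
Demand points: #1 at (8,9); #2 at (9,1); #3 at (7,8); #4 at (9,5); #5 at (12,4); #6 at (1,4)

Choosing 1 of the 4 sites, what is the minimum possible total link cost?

Open {F-δ}.
  #1→F-δ 12, #2→F-δ 5, #3→F-δ 12, #4→F-δ 7, #5→F-δ 3, #6→F-δ 14  ⇒ total 53.
Compare {F-α}: total 79.
Compare {F-β}: total 81.
No size-1 selection does better; minimum is 53.

53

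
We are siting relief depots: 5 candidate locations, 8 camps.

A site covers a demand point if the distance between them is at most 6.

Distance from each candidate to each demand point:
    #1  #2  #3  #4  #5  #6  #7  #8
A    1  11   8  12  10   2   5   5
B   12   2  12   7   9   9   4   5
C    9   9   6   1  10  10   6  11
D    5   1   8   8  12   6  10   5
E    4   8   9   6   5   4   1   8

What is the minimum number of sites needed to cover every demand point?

3

Coverage sets (demand points within 6 of each site):
  A: {#1, #6, #7, #8}
  B: {#2, #7, #8}
  C: {#3, #4, #7}
  D: {#1, #2, #6, #8}
  E: {#1, #4, #5, #6, #7}
No 2 sites suffice: every size-2 union leaves at least one demand point uncovered.
But {B, C, E} covers everything, so the minimum is 3.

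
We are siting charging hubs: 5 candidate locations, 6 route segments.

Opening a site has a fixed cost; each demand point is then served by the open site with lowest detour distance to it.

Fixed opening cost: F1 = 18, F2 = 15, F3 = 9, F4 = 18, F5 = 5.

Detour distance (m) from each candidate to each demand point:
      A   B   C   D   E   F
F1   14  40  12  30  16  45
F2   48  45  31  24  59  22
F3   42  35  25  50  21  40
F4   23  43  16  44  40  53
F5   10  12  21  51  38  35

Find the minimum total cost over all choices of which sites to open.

Open {F1, F2, F5}: assign each demand point to its cheapest open site.
  A→F5 10, B→F5 12, C→F1 12, D→F2 24, E→F1 16, F→F2 22
  detour distance 96, fixed 38 → total 134.
Compare {F1, F5}: detour distance 115 + fixed 23 = 138.
Compare {F2, F3, F5}: detour distance 110 + fixed 29 = 139.
Compare {F1, F2, F3, F5}: detour distance 96 + fixed 47 = 143.
All other subsets cost ≥ 138. Minimum total cost: 134.

134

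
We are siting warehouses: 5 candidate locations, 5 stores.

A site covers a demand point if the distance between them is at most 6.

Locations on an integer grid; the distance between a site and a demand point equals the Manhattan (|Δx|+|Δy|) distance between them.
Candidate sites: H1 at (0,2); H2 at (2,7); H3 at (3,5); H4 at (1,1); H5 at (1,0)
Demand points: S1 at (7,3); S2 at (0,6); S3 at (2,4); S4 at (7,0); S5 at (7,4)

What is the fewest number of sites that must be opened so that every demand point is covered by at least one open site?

2

Coverage sets (demand points within 6 of each site):
  H1: {S2, S3}
  H2: {S2, S3}
  H3: {S1, S2, S3, S5}
  H4: {S2, S3}
  H5: {S3, S4}
No single site covers all 5 demand points.
But {H3, H5} covers everything, so the minimum is 2.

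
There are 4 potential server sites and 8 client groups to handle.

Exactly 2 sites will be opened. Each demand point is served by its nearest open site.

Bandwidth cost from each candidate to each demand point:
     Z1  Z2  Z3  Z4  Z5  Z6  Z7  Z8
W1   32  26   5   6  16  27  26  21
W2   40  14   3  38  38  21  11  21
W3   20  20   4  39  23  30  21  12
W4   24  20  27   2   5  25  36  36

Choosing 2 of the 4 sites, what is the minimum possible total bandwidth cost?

Open {W2, W4}.
  Z1→W4 24, Z2→W2 14, Z3→W2 3, Z4→W4 2, Z5→W4 5, Z6→W2 21, Z7→W2 11, Z8→W2 21  ⇒ total 101.
Compare {W3, W4}: total 109.
Compare {W1, W2}: total 124.
No size-2 selection does better; minimum is 101.

101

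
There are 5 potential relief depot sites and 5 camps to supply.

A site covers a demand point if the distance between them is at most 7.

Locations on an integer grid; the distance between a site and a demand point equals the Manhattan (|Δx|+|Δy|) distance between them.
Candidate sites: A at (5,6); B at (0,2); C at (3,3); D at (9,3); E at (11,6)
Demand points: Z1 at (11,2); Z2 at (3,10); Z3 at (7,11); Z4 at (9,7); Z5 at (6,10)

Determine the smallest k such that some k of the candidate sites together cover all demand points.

2

Coverage sets (demand points within 7 of each site):
  A: {Z2, Z3, Z4, Z5}
  B: {}
  C: {Z2}
  D: {Z1, Z4}
  E: {Z1, Z4}
No single site covers all 5 demand points.
But {A, D} covers everything, so the minimum is 2.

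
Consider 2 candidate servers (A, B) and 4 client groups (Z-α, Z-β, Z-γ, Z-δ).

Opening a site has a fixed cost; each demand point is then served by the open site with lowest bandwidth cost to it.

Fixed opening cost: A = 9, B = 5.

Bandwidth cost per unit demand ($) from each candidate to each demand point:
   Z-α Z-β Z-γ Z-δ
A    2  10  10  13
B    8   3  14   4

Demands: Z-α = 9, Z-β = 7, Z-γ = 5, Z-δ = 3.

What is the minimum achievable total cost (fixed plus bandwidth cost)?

Open {A, B}: assign each demand point to its cheapest open site.
  Z-α→A 9×2=18, Z-β→B 7×3=21, Z-γ→A 5×10=50, Z-δ→B 3×4=12
  bandwidth cost 101, fixed 14 → total 115.
Compare {B}: bandwidth cost 175 + fixed 5 = 180.
Compare {A}: bandwidth cost 177 + fixed 9 = 186.

115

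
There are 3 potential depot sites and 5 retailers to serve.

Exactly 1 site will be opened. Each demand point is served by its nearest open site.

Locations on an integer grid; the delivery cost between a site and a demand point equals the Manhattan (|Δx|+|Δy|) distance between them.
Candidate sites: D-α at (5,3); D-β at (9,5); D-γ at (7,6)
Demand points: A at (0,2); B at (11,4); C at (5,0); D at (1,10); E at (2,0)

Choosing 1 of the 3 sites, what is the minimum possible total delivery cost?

33

Open {D-α}.
  A→D-α 6, B→D-α 7, C→D-α 3, D→D-α 11, E→D-α 6  ⇒ total 33.
Compare {D-γ}: total 46.
Compare {D-β}: total 49.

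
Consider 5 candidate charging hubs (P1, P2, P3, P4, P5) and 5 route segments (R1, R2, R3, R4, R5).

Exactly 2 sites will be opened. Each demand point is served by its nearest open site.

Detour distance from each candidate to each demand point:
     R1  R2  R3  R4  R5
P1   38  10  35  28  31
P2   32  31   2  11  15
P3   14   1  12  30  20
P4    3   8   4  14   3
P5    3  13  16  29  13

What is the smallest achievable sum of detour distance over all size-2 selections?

25

Open {P3, P4}.
  R1→P4 3, R2→P3 1, R3→P4 4, R4→P4 14, R5→P4 3  ⇒ total 25.
Compare {P2, P4}: total 27.
Compare {P1, P4}: total 32.
No size-2 selection does better; minimum is 25.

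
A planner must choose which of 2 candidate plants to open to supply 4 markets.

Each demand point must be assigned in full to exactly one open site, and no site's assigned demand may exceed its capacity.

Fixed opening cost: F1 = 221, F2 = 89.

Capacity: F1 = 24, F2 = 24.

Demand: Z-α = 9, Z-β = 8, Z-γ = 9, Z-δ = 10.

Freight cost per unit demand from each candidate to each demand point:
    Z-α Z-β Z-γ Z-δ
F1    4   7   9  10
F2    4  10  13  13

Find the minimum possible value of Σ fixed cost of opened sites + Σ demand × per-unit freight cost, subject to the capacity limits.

Open {F1, F2}; cheapest assignment that respects the capacities:
  F1 (cap 24, load 19): Z-γ, Z-δ — cost 9×9 + 10×10 = 181
  F2 (cap 24, load 17): Z-α, Z-β — cost 9×4 + 8×10 = 116
  Shipping 297, fixed 310 → total 607.
  Any other capacity-feasible assignment to {F1, F2} ships for at least 297.
Total demand is 36 and no other set of sites has combined capacity ≥ 36, so {F1, F2} is the only feasible choice of open sites. Minimum: 607.

607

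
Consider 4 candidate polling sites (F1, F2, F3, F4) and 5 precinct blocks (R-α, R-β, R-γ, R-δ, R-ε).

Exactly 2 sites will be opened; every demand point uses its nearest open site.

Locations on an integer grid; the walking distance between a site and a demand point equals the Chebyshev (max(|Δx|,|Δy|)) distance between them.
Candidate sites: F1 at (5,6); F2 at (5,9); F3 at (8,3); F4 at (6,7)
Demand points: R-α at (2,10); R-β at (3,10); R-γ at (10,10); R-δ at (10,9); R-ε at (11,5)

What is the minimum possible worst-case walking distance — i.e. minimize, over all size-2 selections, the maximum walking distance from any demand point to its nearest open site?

4

Open {F3, F4}.
  Farthest demand point is R-α at walking distance 4 (to F4); all others are ≤ 4.
With {F1, F3} the worst case is 5.
With {F1, F4} the worst case is 5.
No size-2 selection achieves below 4.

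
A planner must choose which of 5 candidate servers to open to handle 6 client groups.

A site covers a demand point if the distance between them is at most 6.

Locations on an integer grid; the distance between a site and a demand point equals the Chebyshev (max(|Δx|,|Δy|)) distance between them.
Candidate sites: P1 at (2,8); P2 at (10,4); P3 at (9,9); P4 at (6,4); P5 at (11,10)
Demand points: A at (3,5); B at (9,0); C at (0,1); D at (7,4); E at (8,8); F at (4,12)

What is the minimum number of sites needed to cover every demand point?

Coverage sets (demand points within 6 of each site):
  P1: {A, D, E, F}
  P2: {B, D, E}
  P3: {A, D, E, F}
  P4: {A, B, C, D, E}
  P5: {D, E}
No single site covers all 6 demand points.
But {P1, P4} covers everything, so the minimum is 2.

2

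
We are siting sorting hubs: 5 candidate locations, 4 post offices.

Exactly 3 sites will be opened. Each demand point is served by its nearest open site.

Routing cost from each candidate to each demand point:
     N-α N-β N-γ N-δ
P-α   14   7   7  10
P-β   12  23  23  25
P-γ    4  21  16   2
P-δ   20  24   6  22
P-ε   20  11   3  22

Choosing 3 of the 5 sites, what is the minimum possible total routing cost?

16

Open {P-α, P-γ, P-ε}.
  N-α→P-γ 4, N-β→P-α 7, N-γ→P-ε 3, N-δ→P-γ 2  ⇒ total 16.
Compare {P-α, P-γ, P-δ}: total 19.
Compare {P-α, P-β, P-γ}: total 20.
No size-3 selection does better; minimum is 16.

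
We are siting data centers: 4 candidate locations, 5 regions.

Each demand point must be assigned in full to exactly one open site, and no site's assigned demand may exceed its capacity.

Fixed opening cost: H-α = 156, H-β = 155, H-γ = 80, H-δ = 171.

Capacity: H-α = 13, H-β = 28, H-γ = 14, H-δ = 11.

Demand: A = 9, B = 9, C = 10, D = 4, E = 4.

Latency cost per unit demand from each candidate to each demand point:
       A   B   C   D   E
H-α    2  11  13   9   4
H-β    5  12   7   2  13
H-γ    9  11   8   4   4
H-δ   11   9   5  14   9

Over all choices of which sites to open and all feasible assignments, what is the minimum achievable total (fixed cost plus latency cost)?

473

Open {H-β, H-γ}; cheapest assignment that respects the capacities:
  H-β (cap 28, load 23): A, C, D — cost 9×5 + 10×7 + 4×2 = 123
  H-γ (cap 14, load 13): B, E — cost 9×11 + 4×4 = 115
  Shipping 238, fixed 235 → total 473.
  Any other capacity-feasible assignment to {H-β, H-γ} ships for at least 238.
Compare {H-α, H-β}: its best feasible assignment gives total 531.
Compare {H-β, H-δ}: its best feasible assignment gives total 582.
Every other set of open sites that can feasibly serve all demand totals ≥ 531 even under its best assignment. Minimum: 473.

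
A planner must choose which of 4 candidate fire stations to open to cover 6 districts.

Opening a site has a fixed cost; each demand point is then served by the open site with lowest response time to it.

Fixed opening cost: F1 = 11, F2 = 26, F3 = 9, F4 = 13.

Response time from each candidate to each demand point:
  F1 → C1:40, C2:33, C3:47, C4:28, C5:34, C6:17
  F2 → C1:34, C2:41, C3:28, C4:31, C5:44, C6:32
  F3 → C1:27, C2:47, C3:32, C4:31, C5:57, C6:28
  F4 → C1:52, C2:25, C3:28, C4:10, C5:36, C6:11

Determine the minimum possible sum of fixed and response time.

159

Open {F3, F4}: assign each demand point to its cheapest open site.
  C1→F3 27, C2→F4 25, C3→F4 28, C4→F4 10, C5→F4 36, C6→F4 11
  response time 137, fixed 22 → total 159.
Compare {F1, F3, F4}: response time 135 + fixed 33 = 168.
Compare {F1, F4}: response time 148 + fixed 24 = 172.
Compare {F4}: response time 162 + fixed 13 = 175.
All other subsets cost ≥ 168. Minimum total cost: 159.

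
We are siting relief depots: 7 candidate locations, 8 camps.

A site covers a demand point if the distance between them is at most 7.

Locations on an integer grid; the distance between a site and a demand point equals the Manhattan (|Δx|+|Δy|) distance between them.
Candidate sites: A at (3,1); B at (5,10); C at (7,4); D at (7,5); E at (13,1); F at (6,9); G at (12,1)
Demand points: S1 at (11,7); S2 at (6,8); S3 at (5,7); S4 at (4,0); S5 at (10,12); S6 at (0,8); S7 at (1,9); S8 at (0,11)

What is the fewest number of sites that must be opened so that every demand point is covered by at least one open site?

2

Coverage sets (demand points within 7 of each site):
  A: {S4}
  B: {S2, S3, S5, S6, S7, S8}
  C: {S1, S2, S3, S4}
  D: {S1, S2, S3}
  E: {}
  F: {S1, S2, S3, S5, S6, S7}
  G: {S1}
No single site covers all 8 demand points.
But {B, C} covers everything, so the minimum is 2.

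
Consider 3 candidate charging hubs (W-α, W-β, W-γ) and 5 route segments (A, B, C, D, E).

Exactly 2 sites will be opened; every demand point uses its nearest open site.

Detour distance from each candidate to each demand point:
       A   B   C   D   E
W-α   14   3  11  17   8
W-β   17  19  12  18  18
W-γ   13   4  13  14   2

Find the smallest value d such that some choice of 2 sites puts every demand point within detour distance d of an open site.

Open {W-α, W-γ}.
  Farthest demand point is D at detour distance 14 (to W-γ); all others are ≤ 14.
With {W-β, W-γ} the worst case is 14.
With {W-α, W-β} the worst case is 17.
No size-2 selection achieves below 14.

14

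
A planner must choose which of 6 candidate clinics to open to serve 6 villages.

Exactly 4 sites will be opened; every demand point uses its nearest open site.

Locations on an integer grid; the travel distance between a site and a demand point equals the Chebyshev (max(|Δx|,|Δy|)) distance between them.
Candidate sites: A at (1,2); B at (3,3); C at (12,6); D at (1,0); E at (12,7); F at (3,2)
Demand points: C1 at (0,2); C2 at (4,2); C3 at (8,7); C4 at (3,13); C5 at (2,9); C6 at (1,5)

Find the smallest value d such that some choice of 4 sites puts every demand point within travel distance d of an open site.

9

Open {A, B, C, D}.
  Farthest demand point is C4 at travel distance 9 (to C); all others are ≤ 9.
With {A, B, C, E} the worst case is 9.
With {A, B, C, F} the worst case is 9.
No size-4 selection achieves below 9.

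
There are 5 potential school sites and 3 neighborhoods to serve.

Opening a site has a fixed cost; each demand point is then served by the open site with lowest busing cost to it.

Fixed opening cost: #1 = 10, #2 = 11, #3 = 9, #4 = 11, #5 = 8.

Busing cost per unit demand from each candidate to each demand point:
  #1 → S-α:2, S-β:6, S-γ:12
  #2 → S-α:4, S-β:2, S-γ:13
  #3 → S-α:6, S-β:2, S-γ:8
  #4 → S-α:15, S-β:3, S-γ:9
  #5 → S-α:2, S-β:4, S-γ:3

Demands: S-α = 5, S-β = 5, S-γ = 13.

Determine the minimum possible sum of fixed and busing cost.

Open {#3, #5}: assign each demand point to its cheapest open site.
  S-α→#5 5×2=10, S-β→#3 5×2=10, S-γ→#5 13×3=39
  busing cost 59, fixed 17 → total 76.
Compare {#5}: busing cost 69 + fixed 8 = 77.
Compare {#2, #5}: busing cost 59 + fixed 19 = 78.
Compare {#4, #5}: busing cost 64 + fixed 19 = 83.
All other subsets cost ≥ 77. Minimum total cost: 76.

76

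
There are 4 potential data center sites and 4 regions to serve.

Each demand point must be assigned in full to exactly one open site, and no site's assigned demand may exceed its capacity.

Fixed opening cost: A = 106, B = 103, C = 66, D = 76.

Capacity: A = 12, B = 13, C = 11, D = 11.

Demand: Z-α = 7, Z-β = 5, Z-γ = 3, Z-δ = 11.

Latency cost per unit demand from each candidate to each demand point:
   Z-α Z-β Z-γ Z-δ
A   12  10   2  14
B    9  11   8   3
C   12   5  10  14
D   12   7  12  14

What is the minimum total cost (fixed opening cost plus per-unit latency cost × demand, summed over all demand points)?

Open {B, C, D}; cheapest assignment that respects the capacities:
  B (cap 13, load 11): Z-δ — cost 11×3 = 33
  C (cap 11, load 8): Z-β, Z-γ — cost 5×5 + 3×10 = 55
  D (cap 11, load 7): Z-α — cost 7×12 = 84
  Shipping 172, fixed 245 → total 417.
  Any other capacity-feasible assignment to {B, C, D} ships for at least 172.
Compare {A, B, C}: its best feasible assignment gives total 423.
Compare {A, B, D}: its best feasible assignment gives total 443.
Every other set of open sites that can feasibly serve all demand totals ≥ 423 even under its best assignment. Minimum: 417.

417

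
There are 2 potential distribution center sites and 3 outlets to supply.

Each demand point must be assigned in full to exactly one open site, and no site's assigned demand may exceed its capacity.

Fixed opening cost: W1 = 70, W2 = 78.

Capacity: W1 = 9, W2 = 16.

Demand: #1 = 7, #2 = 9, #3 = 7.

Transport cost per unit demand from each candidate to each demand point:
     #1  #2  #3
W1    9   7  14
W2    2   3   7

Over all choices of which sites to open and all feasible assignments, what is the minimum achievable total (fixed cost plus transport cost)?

Open {W1, W2}; cheapest assignment that respects the capacities:
  W1 (cap 9, load 9): #2 — cost 9×7 = 63
  W2 (cap 16, load 14): #1, #3 — cost 7×2 + 7×7 = 63
  Shipping 126, fixed 148 → total 274.
  Any other capacity-feasible assignment to {W1, W2} ships for at least 126.
Total demand is 23 and no other set of sites has combined capacity ≥ 23, so {W1, W2} is the only feasible choice of open sites. Minimum: 274.

274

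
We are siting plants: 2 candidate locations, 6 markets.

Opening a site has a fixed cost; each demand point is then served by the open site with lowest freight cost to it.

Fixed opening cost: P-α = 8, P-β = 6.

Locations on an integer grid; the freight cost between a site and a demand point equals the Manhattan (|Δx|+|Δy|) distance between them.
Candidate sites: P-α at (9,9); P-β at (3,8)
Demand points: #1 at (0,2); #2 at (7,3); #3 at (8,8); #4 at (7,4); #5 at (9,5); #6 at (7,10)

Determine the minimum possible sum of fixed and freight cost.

Open {P-α, P-β}: assign each demand point to its cheapest open site.
  #1→P-β 9, #2→P-α 8, #3→P-α 2, #4→P-α 7, #5→P-α 4, #6→P-α 3
  freight cost 33, fixed 14 → total 47.
Compare {P-α}: freight cost 40 + fixed 8 = 48.
Compare {P-β}: freight cost 46 + fixed 6 = 52.

47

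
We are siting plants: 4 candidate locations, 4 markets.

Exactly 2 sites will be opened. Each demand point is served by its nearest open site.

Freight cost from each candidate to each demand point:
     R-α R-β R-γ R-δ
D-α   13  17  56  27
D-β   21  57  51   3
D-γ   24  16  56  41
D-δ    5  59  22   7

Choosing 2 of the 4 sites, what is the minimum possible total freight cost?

Open {D-γ, D-δ}.
  R-α→D-δ 5, R-β→D-γ 16, R-γ→D-δ 22, R-δ→D-δ 7  ⇒ total 50.
Compare {D-α, D-δ}: total 51.
Compare {D-α, D-β}: total 84.
No size-2 selection does better; minimum is 50.

50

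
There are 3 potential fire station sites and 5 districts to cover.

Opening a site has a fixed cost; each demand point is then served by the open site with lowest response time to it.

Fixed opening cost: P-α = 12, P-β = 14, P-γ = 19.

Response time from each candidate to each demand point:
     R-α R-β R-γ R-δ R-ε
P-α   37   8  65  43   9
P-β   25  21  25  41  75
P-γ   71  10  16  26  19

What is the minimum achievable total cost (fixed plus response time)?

Open {P-α, P-γ}: assign each demand point to its cheapest open site.
  R-α→P-α 37, R-β→P-α 8, R-γ→P-γ 16, R-δ→P-γ 26, R-ε→P-α 9
  response time 96, fixed 31 → total 127.
Compare {P-β, P-γ}: response time 96 + fixed 33 = 129.
Compare {P-α, P-β, P-γ}: response time 84 + fixed 45 = 129.
Compare {P-α, P-β}: response time 108 + fixed 26 = 134.
All other subsets cost ≥ 129. Minimum total cost: 127.

127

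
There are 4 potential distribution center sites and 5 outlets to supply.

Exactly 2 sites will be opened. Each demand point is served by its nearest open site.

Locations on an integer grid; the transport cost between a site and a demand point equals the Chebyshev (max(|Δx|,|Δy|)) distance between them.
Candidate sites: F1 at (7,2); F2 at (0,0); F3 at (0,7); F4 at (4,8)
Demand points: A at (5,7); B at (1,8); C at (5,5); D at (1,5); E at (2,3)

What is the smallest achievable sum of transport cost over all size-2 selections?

Open {F3, F4}.
  A→F4 1, B→F3 1, C→F4 3, D→F3 2, E→F3 4  ⇒ total 11.
Compare {F2, F4}: total 13.
Compare {F1, F3}: total 15.
No size-2 selection does better; minimum is 11.

11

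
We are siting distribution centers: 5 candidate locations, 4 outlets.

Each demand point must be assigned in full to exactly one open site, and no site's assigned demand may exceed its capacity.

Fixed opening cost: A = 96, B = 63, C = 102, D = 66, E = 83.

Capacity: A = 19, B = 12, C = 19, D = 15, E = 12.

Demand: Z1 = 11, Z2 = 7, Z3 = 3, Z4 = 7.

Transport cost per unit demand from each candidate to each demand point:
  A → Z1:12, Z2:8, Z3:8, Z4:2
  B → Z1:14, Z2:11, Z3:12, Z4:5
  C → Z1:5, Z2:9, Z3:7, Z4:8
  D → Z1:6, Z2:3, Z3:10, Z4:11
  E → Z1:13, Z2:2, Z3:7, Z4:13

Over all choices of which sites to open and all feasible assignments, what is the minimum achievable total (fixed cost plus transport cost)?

Open {A, D}; cheapest assignment that respects the capacities:
  A (cap 19, load 17): Z2, Z3, Z4 — cost 7×8 + 3×8 + 7×2 = 94
  D (cap 15, load 11): Z1 — cost 11×6 = 66
  Shipping 160, fixed 162 → total 322.
  Any other capacity-feasible assignment to {A, D} ships for at least 160.
Compare {C, D}: its best feasible assignment gives total 330.
Compare {C, E}: its best feasible assignment gives total 331.
Every other set of open sites that can feasibly serve all demand totals ≥ 330 even under its best assignment. Minimum: 322.

322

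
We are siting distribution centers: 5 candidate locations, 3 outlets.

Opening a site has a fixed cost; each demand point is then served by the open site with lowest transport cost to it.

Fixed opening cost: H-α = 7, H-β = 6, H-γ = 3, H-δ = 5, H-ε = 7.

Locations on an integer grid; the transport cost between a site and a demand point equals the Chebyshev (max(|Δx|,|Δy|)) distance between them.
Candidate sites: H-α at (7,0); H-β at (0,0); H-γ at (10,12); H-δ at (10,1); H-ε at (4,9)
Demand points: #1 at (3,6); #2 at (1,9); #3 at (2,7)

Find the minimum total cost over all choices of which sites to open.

15

Open {H-ε}: assign each demand point to its cheapest open site.
  #1→H-ε 3, #2→H-ε 3, #3→H-ε 2
  transport cost 8, fixed 7 → total 15.
Compare {H-γ, H-ε}: transport cost 8 + fixed 10 = 18.
Compare {H-δ, H-ε}: transport cost 8 + fixed 12 = 20.
Compare {H-β, H-ε}: transport cost 8 + fixed 13 = 21.
All other subsets cost ≥ 18. Minimum total cost: 15.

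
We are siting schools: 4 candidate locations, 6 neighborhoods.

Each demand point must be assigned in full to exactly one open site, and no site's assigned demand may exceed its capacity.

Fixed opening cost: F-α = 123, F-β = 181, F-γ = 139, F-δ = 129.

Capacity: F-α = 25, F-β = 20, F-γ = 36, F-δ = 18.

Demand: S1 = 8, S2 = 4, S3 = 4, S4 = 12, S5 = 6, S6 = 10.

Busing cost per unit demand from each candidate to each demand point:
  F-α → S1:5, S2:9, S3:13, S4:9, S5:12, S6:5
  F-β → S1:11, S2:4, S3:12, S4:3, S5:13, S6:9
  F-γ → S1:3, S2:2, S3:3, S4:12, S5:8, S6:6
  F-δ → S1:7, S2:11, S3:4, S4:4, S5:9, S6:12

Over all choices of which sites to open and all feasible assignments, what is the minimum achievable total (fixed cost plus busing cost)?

468

Open {F-γ, F-δ}; cheapest assignment that respects the capacities:
  F-γ (cap 36, load 32): S1, S2, S3, S5, S6 — cost 8×3 + 4×2 + 4×3 + 6×8 + 10×6 = 152
  F-δ (cap 18, load 12): S4 — cost 12×4 = 48
  Shipping 200, fixed 268 → total 468.
  Any other capacity-feasible assignment to {F-γ, F-δ} ships for at least 200.
Compare {F-β, F-γ}: its best feasible assignment gives total 508.
Compare {F-α, F-γ}: its best feasible assignment gives total 512.
Every other set of open sites that can feasibly serve all demand totals ≥ 508 even under its best assignment. Minimum: 468.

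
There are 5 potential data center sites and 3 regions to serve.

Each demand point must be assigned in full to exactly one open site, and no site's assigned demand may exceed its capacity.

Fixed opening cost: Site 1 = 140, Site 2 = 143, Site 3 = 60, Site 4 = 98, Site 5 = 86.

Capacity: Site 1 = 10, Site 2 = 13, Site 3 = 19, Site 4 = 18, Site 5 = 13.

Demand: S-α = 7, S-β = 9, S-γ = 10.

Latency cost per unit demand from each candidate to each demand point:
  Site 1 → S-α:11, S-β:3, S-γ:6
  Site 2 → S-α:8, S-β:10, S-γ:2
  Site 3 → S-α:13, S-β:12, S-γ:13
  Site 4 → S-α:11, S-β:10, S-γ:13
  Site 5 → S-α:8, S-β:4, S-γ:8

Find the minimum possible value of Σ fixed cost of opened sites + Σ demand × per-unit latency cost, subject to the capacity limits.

Open {Site 3, Site 5}; cheapest assignment that respects the capacities:
  Site 3 (cap 19, load 17): S-α, S-γ — cost 7×13 + 10×13 = 221
  Site 5 (cap 13, load 9): S-β — cost 9×4 = 36
  Shipping 257, fixed 146 → total 403.
  Any other capacity-feasible assignment to {Site 3, Site 5} ships for at least 257.
Compare {Site 2, Site 3}: its best feasible assignment gives total 422.
Compare {Site 4, Site 5}: its best feasible assignment gives total 427.
Every other set of open sites that can feasibly serve all demand totals ≥ 422 even under its best assignment. Minimum: 403.

403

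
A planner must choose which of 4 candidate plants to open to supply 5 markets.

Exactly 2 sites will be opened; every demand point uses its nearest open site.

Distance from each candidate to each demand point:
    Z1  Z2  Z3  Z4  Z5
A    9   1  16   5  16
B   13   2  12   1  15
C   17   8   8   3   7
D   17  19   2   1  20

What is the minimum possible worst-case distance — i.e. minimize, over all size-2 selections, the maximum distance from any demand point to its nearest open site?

9

Open {A, C}.
  Farthest demand point is Z1 at distance 9 (to A); all others are ≤ 9.
With {B, C} the worst case is 13.
With {A, B} the worst case is 15.
No size-2 selection achieves below 9.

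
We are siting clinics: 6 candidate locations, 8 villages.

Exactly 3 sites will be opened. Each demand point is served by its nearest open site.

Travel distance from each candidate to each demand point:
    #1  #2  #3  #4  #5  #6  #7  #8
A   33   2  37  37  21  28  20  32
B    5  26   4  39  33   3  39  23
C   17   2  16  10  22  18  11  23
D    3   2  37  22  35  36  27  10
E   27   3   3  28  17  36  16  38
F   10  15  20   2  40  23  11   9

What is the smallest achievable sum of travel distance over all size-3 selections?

Open {B, E, F}.
  #1→B 5, #2→E 3, #3→E 3, #4→F 2, #5→E 17, #6→B 3, #7→F 11, #8→F 9  ⇒ total 53.
Compare {A, B, F}: total 57.
Compare {B, C, F}: total 58.
No size-3 selection does better; minimum is 53.

53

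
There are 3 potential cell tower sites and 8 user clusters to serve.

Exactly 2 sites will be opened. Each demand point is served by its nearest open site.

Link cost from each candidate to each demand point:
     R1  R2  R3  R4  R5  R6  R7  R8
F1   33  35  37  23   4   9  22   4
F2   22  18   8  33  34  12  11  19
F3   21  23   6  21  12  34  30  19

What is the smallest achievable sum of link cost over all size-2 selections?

99

Open {F1, F2}.
  R1→F2 22, R2→F2 18, R3→F2 8, R4→F1 23, R5→F1 4, R6→F1 9, R7→F2 11, R8→F1 4  ⇒ total 99.
Compare {F1, F3}: total 110.
Compare {F2, F3}: total 120.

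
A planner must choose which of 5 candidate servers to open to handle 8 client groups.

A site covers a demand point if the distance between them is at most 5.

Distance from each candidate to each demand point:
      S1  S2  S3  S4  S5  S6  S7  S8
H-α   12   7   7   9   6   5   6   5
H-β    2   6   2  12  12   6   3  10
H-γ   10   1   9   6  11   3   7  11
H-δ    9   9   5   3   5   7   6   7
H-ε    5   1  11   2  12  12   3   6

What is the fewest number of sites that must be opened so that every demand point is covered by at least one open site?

Coverage sets (demand points within 5 of each site):
  H-α: {S6, S8}
  H-β: {S1, S3, S7}
  H-γ: {S2, S6}
  H-δ: {S3, S4, S5}
  H-ε: {S1, S2, S4, S7}
No 2 sites suffice: every size-2 union leaves at least one demand point uncovered.
But {H-α, H-δ, H-ε} covers everything, so the minimum is 3.

3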